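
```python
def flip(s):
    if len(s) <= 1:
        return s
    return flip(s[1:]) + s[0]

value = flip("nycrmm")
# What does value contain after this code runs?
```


flip("nycrmm")
= flip("ycrmm") + "n"
= flip("crmm") + "y" + "n"
= flip("rmm") + "c" + "y" + "n"
= flip("mm") + "r" + "c" + "y" + "n"
= flip("m") + "m" + "r" + "c" + "y" + "n"
= "m" + "m" + "r" + "c" + "y" + "n"
= "mmrcyn"


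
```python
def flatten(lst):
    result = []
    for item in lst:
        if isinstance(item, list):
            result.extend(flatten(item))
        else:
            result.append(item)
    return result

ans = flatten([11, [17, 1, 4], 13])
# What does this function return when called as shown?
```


flatten([11, [17, 1, 4], 13])
Processing each element:
  11 is not a list -> append 11
  [17, 1, 4] is a list -> flatten recursively -> [17, 1, 4]
  13 is not a list -> append 13
= [11, 17, 1, 4, 13]


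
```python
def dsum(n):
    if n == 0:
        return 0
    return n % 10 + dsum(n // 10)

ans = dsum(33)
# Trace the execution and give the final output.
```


dsum(33)
= 3 + dsum(3)
= 3 + 3 + dsum(0)
= 3 + 3 + 0
= 6


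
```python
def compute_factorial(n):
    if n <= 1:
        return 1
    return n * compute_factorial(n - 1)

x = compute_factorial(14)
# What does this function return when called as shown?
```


compute_factorial(14)
= 14 * compute_factorial(13)
= 14 * 13 * compute_factorial(12)
= 14 * 13 * 12 * compute_factorial(11)
= 14 * 13 * 12 * 11 * compute_factorial(10)
= 14 * 13 * 12 * 11 * 10 * compute_factorial(9)
= 14 * 13 * 12 * 11 * 10 * 9 * compute_factorial(8)
= 14 * 13 * 12 * 11 * 10 * 9 * 8 * compute_factorial(7)
= 14 * 13 * 12 * 11 * 10 * 9 * 8 * 7 * compute_factorial(6)
= 14 * 13 * 12 * 11 * 10 * 9 * 8 * 7 * 6 * compute_factorial(5)
= 14 * 13 * 12 * 11 * 10 * 9 * 8 * 7 * 6 * 5 * compute_factorial(4)
= 14 * 13 * 12 * 11 * 10 * 9 * 8 * 7 * 6 * 5 * 4 * compute_factorial(3)
= 14 * 13 * 12 * 11 * 10 * 9 * 8 * 7 * 6 * 5 * 4 * 3 * compute_factorial(2)
= 14 * 13 * 12 * 11 * 10 * 9 * 8 * 7 * 6 * 5 * 4 * 3 * 2 * compute_factorial(1)
= 14 * 13 * 12 * 11 * 10 * 9 * 8 * 7 * 6 * 5 * 4 * 3 * 2 * 1
= 87178291200


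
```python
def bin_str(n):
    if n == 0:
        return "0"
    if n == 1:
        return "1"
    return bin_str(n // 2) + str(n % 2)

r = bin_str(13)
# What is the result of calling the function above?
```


bin_str(13)
= bin_str(6) + "1"
= bin_str(3) + "0" + "1"
= bin_str(1) + "1" + "0" + "1"
= "1" + "1" + "0" + "1"
= "1101"


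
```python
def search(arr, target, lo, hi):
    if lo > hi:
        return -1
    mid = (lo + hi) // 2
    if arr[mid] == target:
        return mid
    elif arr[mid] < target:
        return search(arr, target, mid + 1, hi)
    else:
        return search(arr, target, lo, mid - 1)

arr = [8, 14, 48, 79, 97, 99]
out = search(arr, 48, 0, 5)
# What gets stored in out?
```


search(arr, 48, 0, 5)
lo=0, hi=5, mid=2, arr[mid]=48
arr[2] == 48, found at index 2
= 2


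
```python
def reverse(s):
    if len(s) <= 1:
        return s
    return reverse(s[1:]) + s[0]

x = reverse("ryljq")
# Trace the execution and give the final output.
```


reverse("ryljq")
= reverse("yljq") + "r"
= reverse("ljq") + "y" + "r"
= reverse("jq") + "l" + "y" + "r"
= reverse("q") + "j" + "l" + "y" + "r"
= "q" + "j" + "l" + "y" + "r"
= "qjlyr"


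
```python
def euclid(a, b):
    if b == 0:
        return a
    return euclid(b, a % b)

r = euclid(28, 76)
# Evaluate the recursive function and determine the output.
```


euclid(28, 76)
= euclid(76, 28 % 76) = euclid(76, 28)
= euclid(28, 76 % 28) = euclid(28, 20)
= euclid(20, 28 % 20) = euclid(20, 8)
= euclid(8, 20 % 8) = euclid(8, 4)
= euclid(4, 8 % 4) = euclid(4, 0)
b == 0, return a = 4


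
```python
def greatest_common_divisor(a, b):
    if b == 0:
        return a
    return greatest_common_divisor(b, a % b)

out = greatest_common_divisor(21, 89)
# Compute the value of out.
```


greatest_common_divisor(21, 89)
= greatest_common_divisor(89, 21 % 89) = greatest_common_divisor(89, 21)
= greatest_common_divisor(21, 89 % 21) = greatest_common_divisor(21, 5)
= greatest_common_divisor(5, 21 % 5) = greatest_common_divisor(5, 1)
= greatest_common_divisor(1, 5 % 1) = greatest_common_divisor(1, 0)
b == 0, return a = 1


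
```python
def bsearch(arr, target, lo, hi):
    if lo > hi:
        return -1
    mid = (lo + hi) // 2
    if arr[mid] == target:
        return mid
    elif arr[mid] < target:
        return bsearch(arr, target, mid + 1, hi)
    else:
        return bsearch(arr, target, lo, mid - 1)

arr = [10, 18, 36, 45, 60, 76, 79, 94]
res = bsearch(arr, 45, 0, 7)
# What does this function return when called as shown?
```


bsearch(arr, 45, 0, 7)
lo=0, hi=7, mid=3, arr[mid]=45
arr[3] == 45, found at index 3
= 3


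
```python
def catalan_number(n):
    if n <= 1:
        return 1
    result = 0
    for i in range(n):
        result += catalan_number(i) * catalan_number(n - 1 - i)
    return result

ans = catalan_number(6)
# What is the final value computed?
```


catalan_number(6)
= sum of catalan_number(i) * catalan_number(6-1-i) for i in 0..5
First compute sub-values bottom-up:
  catalan_number(0) = 1, catalan_number(1) = 1
  catalan_number(2) = 1*1 + 1*1 = 2
  catalan_number(3) = 1*2 + 1*1 + 2*1 = 5
  catalan_number(4) = 1*5 + 1*2 + 2*1 + 5*1 = 14
  catalan_number(5) = 1*14 + 1*5 + 2*2 + 5*1 + 14*1 = 42
Now catalan_number(6):
  catalan_number(0)*catalan_number(5) = 1*42 = 42
  catalan_number(1)*catalan_number(4) = 1*14 = 14
  catalan_number(2)*catalan_number(3) = 2*5 = 10
  catalan_number(3)*catalan_number(2) = 5*2 = 10
  catalan_number(4)*catalan_number(1) = 14*1 = 14
  catalan_number(5)*catalan_number(0) = 42*1 = 42
= 42 + 14 + 10 + 10 + 14 + 42
= 132


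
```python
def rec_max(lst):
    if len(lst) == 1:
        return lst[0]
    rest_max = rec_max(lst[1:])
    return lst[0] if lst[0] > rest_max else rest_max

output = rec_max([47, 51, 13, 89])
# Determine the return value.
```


rec_max([47, 51, 13, 89])
= compare 47 with rec_max([51, 13, 89])
= compare 51 with rec_max([13, 89])
= compare 13 with rec_max([89])
Base: rec_max([89]) = 89
compare 13 with 89: max = 89
compare 51 with 89: max = 89
compare 47 with 89: max = 89
= 89


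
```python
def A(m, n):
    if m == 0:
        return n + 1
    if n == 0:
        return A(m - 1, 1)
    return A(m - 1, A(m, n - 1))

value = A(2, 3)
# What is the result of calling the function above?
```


A(2, 3)
= A(1, A(2, 2))
First compute A(2, 2) = 7
= A(1, 7)
= 9


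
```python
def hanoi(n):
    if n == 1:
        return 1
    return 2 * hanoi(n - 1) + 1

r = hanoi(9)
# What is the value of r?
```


hanoi(9)
= 2 * hanoi(8) + 1
= 2 * (2 * hanoi(7) + 1) + 1
= 2 * (2 * (2 * hanoi(6) + 1) + 1) + 1
= 2 * (2 * (2 * (2 * hanoi(5) + 1) + 1) + 1) + 1
= 2 * (2 * (2 * (2 * (2 * hanoi(4) + 1) + 1) + 1) + 1) + 1
= 2 * (2 * (2 * (2 * (2 * (2 * hanoi(3) + 1) + 1) + 1) + 1) + 1) + 1
= 2 * (2 * (2 * (2 * (2 * (2 * (2 * hanoi(2) + 1) + 1) + 1) + 1) + 1) + 1) + 1
= 2 * (2 * (2 * (2 * (2 * (2 * (2 * (2 * hanoi(1) + 1) + 1) + 1) + 1) + 1) + 1) + 1) + 1
Now compute bottom-up:
hanoi(1) = 1
hanoi(2) = 2 * 1 + 1 = 3
hanoi(3) = 2 * 3 + 1 = 7
hanoi(4) = 2 * 7 + 1 = 15
hanoi(5) = 2 * 15 + 1 = 31
hanoi(6) = 2 * 31 + 1 = 63
hanoi(7) = 2 * 63 + 1 = 127
hanoi(8) = 2 * 127 + 1 = 255
hanoi(9) = 2 * 255 + 1 = 511
= 511


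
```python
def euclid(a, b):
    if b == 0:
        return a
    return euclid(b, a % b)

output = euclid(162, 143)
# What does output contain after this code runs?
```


euclid(162, 143)
= euclid(143, 162 % 143) = euclid(143, 19)
= euclid(19, 143 % 19) = euclid(19, 10)
= euclid(10, 19 % 10) = euclid(10, 9)
= euclid(9, 10 % 9) = euclid(9, 1)
= euclid(1, 9 % 1) = euclid(1, 0)
b == 0, return a = 1


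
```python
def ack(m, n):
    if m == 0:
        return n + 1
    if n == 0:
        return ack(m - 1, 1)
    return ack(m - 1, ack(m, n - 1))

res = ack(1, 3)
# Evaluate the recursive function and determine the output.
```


ack(1, 3)
= ack(0, ack(1, 2))
First compute ack(1, 2) = 4
= ack(0, 4)
= 5


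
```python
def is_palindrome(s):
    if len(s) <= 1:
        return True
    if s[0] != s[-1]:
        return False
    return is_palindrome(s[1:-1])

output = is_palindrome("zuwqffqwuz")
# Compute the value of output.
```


is_palindrome("zuwqffqwuz")
"zuwqffqwuz": s[0]='z' == s[-1]='z' -> is_palindrome("uwqffqwu")
"uwqffqwu": s[0]='u' == s[-1]='u' -> is_palindrome("wqffqw")
"wqffqw": s[0]='w' == s[-1]='w' -> is_palindrome("qffq")
"qffq": s[0]='q' == s[-1]='q' -> is_palindrome("ff")
"ff": s[0]='f' == s[-1]='f' -> is_palindrome("")
"": len <= 1 -> True
= True


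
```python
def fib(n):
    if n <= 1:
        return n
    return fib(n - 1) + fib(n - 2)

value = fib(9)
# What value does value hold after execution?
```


fib(9)
= fib(8) + fib(7)
= (fib(7) + fib(6)) + fib(7)
Computing bottom-up: fib(0)=0, fib(1)=1, fib(2)=1, fib(3)=2, fib(4)=3, fib(5)=5, fib(6)=8, fib(7)=13, fib(8)=21, fib(9)=34
= 34


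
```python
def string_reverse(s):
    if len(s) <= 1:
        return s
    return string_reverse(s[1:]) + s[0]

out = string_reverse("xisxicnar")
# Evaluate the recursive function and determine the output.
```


string_reverse("xisxicnar")
= string_reverse("isxicnar") + "x"
= string_reverse("sxicnar") + "i" + "x"
= string_reverse("xicnar") + "s" + "i" + "x"
= string_reverse("icnar") + "x" + "s" + "i" + "x"
= string_reverse("cnar") + "i" + "x" + "s" + "i" + "x"
= string_reverse("nar") + "c" + "i" + "x" + "s" + "i" + "x"
= string_reverse("ar") + "n" + "c" + "i" + "x" + "s" + "i" + "x"
= string_reverse("r") + "a" + "n" + "c" + "i" + "x" + "s" + "i" + "x"
= "r" + "a" + "n" + "c" + "i" + "x" + "s" + "i" + "x"
= "rancixsix"


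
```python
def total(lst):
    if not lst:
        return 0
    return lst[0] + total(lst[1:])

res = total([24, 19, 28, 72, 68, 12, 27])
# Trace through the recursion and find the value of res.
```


total([24, 19, 28, 72, 68, 12, 27])
= 24 + total([19, 28, 72, 68, 12, 27])
= 24 + 19 + total([28, 72, 68, 12, 27])
= 24 + 19 + 28 + total([72, 68, 12, 27])
= 24 + 19 + 28 + 72 + total([68, 12, 27])
= 24 + 19 + 28 + 72 + 68 + total([12, 27])
= 24 + 19 + 28 + 72 + 68 + 12 + total([27])
= 24 + 19 + 28 + 72 + 68 + 12 + 27 + total([])
= 24 + 19 + 28 + 72 + 68 + 12 + 27 + 0
= 250


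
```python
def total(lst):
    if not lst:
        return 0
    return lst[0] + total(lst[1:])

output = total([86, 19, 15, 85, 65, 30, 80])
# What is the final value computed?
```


total([86, 19, 15, 85, 65, 30, 80])
= 86 + total([19, 15, 85, 65, 30, 80])
= 86 + 19 + total([15, 85, 65, 30, 80])
= 86 + 19 + 15 + total([85, 65, 30, 80])
= 86 + 19 + 15 + 85 + total([65, 30, 80])
= 86 + 19 + 15 + 85 + 65 + total([30, 80])
= 86 + 19 + 15 + 85 + 65 + 30 + total([80])
= 86 + 19 + 15 + 85 + 65 + 30 + 80 + total([])
= 86 + 19 + 15 + 85 + 65 + 30 + 80 + 0
= 380


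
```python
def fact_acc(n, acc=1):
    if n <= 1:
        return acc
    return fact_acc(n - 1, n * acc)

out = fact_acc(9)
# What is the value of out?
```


fact_acc(9, 1)
= fact_acc(8, 9 * 1) = fact_acc(8, 9)
= fact_acc(7, 8 * 9) = fact_acc(7, 72)
= fact_acc(6, 7 * 72) = fact_acc(6, 504)
= fact_acc(5, 6 * 504) = fact_acc(5, 3024)
= fact_acc(4, 5 * 3024) = fact_acc(4, 15120)
= fact_acc(3, 4 * 15120) = fact_acc(3, 60480)
= fact_acc(2, 3 * 60480) = fact_acc(2, 181440)
= fact_acc(1, 2 * 181440) = fact_acc(1, 362880)
n <= 1, return acc = 362880


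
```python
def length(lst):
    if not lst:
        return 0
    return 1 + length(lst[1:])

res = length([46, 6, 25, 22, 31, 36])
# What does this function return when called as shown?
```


length([46, 6, 25, 22, 31, 36])
= 1 + length([6, 25, 22, 31, 36])
= 1 + 1 + length([25, 22, 31, 36])
= 1 + 1 + 1 + length([22, 31, 36])
= 1 + 1 + 1 + 1 + length([31, 36])
= 1 + 1 + 1 + 1 + 1 + length([36])
= 1 + 1 + 1 + 1 + 1 + 1 + length([])
= 1 + 1 + 1 + 1 + 1 + 1 + 0
= 6


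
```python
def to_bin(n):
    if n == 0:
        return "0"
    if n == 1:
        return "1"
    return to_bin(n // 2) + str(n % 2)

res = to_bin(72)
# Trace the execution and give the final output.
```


to_bin(72)
= to_bin(36) + "0"
= to_bin(18) + "0" + "0"
= to_bin(9) + "0" + "0" + "0"
= to_bin(4) + "1" + "0" + "0" + "0"
= to_bin(2) + "0" + "1" + "0" + "0" + "0"
= to_bin(1) + "0" + "0" + "1" + "0" + "0" + "0"
= "1" + "0" + "0" + "1" + "0" + "0" + "0"
= "1001000"


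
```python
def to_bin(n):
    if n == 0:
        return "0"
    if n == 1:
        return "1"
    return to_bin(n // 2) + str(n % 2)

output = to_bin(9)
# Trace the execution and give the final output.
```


to_bin(9)
= to_bin(4) + "1"
= to_bin(2) + "0" + "1"
= to_bin(1) + "0" + "0" + "1"
= "1" + "0" + "0" + "1"
= "1001"


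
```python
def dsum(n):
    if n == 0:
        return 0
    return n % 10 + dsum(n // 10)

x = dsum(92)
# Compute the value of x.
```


dsum(92)
= 2 + dsum(9)
= 2 + 9 + dsum(0)
= 2 + 9 + 0
= 11


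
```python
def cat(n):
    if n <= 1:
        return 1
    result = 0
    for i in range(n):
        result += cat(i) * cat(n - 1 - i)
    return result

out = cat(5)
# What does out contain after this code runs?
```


cat(5)
= sum of cat(i) * cat(5-1-i) for i in 0..4
First compute sub-values bottom-up:
  cat(0) = 1, cat(1) = 1
  cat(2) = 1*1 + 1*1 = 2
  cat(3) = 1*2 + 1*1 + 2*1 = 5
  cat(4) = 1*5 + 1*2 + 2*1 + 5*1 = 14
Now cat(5):
  cat(0)*cat(4) = 1*14 = 14
  cat(1)*cat(3) = 1*5 = 5
  cat(2)*cat(2) = 2*2 = 4
  cat(3)*cat(1) = 5*1 = 5
  cat(4)*cat(0) = 14*1 = 14
= 14 + 5 + 4 + 5 + 14
= 42


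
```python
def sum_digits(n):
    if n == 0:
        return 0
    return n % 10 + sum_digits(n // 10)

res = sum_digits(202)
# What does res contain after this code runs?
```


sum_digits(202)
= 2 + sum_digits(20)
= 2 + 0 + sum_digits(2)
= 2 + 0 + 2 + sum_digits(0)
= 2 + 0 + 2 + 0
= 4


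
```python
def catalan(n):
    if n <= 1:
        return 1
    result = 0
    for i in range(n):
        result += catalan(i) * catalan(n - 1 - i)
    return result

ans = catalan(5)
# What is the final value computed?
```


catalan(5)
= sum of catalan(i) * catalan(5-1-i) for i in 0..4
First compute sub-values bottom-up:
  catalan(0) = 1, catalan(1) = 1
  catalan(2) = 1*1 + 1*1 = 2
  catalan(3) = 1*2 + 1*1 + 2*1 = 5
  catalan(4) = 1*5 + 1*2 + 2*1 + 5*1 = 14
Now catalan(5):
  catalan(0)*catalan(4) = 1*14 = 14
  catalan(1)*catalan(3) = 1*5 = 5
  catalan(2)*catalan(2) = 2*2 = 4
  catalan(3)*catalan(1) = 5*1 = 5
  catalan(4)*catalan(0) = 14*1 = 14
= 14 + 5 + 4 + 5 + 14
= 42


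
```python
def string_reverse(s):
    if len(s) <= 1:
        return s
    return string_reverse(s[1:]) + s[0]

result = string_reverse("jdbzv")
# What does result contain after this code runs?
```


string_reverse("jdbzv")
= string_reverse("dbzv") + "j"
= string_reverse("bzv") + "d" + "j"
= string_reverse("zv") + "b" + "d" + "j"
= string_reverse("v") + "z" + "b" + "d" + "j"
= "v" + "z" + "b" + "d" + "j"
= "vzbdj"


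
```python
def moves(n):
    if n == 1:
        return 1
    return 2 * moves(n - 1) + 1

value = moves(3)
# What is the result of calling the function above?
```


moves(3)
= 2 * moves(2) + 1
= 2 * (2 * moves(1) + 1) + 1
Now compute bottom-up:
moves(1) = 1
moves(2) = 2 * 1 + 1 = 3
moves(3) = 2 * 3 + 1 = 7
= 7


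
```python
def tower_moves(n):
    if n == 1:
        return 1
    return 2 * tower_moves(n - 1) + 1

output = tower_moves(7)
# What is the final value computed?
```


tower_moves(7)
= 2 * tower_moves(6) + 1
= 2 * (2 * tower_moves(5) + 1) + 1
= 2 * (2 * (2 * tower_moves(4) + 1) + 1) + 1
= 2 * (2 * (2 * (2 * tower_moves(3) + 1) + 1) + 1) + 1
= 2 * (2 * (2 * (2 * (2 * tower_moves(2) + 1) + 1) + 1) + 1) + 1
= 2 * (2 * (2 * (2 * (2 * (2 * tower_moves(1) + 1) + 1) + 1) + 1) + 1) + 1
Now compute bottom-up:
tower_moves(1) = 1
tower_moves(2) = 2 * 1 + 1 = 3
tower_moves(3) = 2 * 3 + 1 = 7
tower_moves(4) = 2 * 7 + 1 = 15
tower_moves(5) = 2 * 15 + 1 = 31
tower_moves(6) = 2 * 31 + 1 = 63
tower_moves(7) = 2 * 63 + 1 = 127
= 127


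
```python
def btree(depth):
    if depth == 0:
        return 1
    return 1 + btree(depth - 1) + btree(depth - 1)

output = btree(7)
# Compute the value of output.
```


btree(7)
= 1 + btree(6) + btree(6)
= 1 + 2 * btree(6)
btree(k) = 2^(k+1) - 1
btree(0) = 1
btree(1) = 3
btree(2) = 7
btree(3) = 15
btree(4) = 31
btree(7) = 2^8 - 1 = 255


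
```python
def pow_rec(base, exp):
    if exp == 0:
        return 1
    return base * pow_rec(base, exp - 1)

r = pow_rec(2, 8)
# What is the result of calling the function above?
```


pow_rec(2, 8)
= 2 * pow_rec(2, 7)
= 2 * 2 * pow_rec(2, 6)
= 2 * 2 * 2 * pow_rec(2, 5)
= 2 * 2 * 2 * 2 * pow_rec(2, 4)
= 2 * 2 * 2 * 2 * 2 * pow_rec(2, 3)
= 2 * 2 * 2 * 2 * 2 * 2 * pow_rec(2, 2)
= 2 * 2 * 2 * 2 * 2 * 2 * 2 * pow_rec(2, 1)
= 2 * 2 * 2 * 2 * 2 * 2 * 2 * 2 * pow_rec(2, 0)
= 2 * 2 * 2 * 2 * 2 * 2 * 2 * 2 * 1
= 256


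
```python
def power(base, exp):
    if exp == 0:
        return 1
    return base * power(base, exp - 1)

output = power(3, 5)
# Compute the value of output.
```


power(3, 5)
= 3 * power(3, 4)
= 3 * 3 * power(3, 3)
= 3 * 3 * 3 * power(3, 2)
= 3 * 3 * 3 * 3 * power(3, 1)
= 3 * 3 * 3 * 3 * 3 * power(3, 0)
= 3 * 3 * 3 * 3 * 3 * 1
= 243


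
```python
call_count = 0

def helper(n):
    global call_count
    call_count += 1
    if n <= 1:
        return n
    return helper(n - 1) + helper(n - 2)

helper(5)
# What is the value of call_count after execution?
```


helper(5) calls helper(4) and helper(3); each non-base call branches into two more.
Let C(k) = total number of calls made by helper(k), including the call to helper(k) itself.
Base cases: C(0) = 1, C(1) = 1
Recurrence: C(k) = 1 + C(k-1) + C(k-2)
  C(2) = 1 + C(1) + C(0) = 1 + 1 + 1 = 3
  C(3) = 1 + C(2) + C(1) = 1 + 3 + 1 = 5
  C(4) = 1 + C(3) + C(2) = 1 + 5 + 3 = 9
  C(5) = 1 + C(4) + C(3) = 1 + 9 + 5 = 15
Total calls = C(5) = 15


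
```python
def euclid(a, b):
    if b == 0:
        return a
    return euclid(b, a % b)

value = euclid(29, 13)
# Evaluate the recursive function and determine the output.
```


euclid(29, 13)
= euclid(13, 29 % 13) = euclid(13, 3)
= euclid(3, 13 % 3) = euclid(3, 1)
= euclid(1, 3 % 1) = euclid(1, 0)
b == 0, return a = 1


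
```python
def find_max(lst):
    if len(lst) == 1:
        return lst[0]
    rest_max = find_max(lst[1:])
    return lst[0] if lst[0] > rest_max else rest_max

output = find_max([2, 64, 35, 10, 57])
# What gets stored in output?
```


find_max([2, 64, 35, 10, 57])
= compare 2 with find_max([64, 35, 10, 57])
= compare 64 with find_max([35, 10, 57])
= compare 35 with find_max([10, 57])
= compare 10 with find_max([57])
Base: find_max([57]) = 57
compare 10 with 57: max = 57
compare 35 with 57: max = 57
compare 64 with 57: max = 64
compare 2 with 64: max = 64
= 64


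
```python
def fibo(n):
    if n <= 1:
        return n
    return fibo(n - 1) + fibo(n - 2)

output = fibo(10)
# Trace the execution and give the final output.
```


fibo(10)
= fibo(9) + fibo(8)
= (fibo(8) + fibo(7)) + fibo(8)
Computing bottom-up: fibo(0)=0, fibo(1)=1, fibo(2)=1, fibo(3)=2, fibo(4)=3, fibo(5)=5, fibo(6)=8, fibo(7)=13, fibo(8)=21, fibo(9)=34, fibo(10)=55
= 55


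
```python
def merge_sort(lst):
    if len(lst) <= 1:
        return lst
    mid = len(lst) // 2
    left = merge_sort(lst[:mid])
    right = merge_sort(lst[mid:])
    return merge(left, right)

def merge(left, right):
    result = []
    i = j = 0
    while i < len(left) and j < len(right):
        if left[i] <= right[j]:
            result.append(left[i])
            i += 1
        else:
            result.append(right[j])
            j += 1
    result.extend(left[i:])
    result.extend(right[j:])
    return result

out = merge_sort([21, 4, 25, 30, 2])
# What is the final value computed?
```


merge_sort([21, 4, 25, 30, 2])
Split into [21, 4] and [25, 30, 2]
Left sorted: [4, 21]
Right sorted: [2, 25, 30]
Merge [4, 21] and [2, 25, 30]
= [2, 4, 21, 25, 30]


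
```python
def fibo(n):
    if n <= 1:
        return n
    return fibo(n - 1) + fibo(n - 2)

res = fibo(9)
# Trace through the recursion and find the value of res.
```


fibo(9)
= fibo(8) + fibo(7)
= (fibo(7) + fibo(6)) + fibo(7)
Computing bottom-up: fibo(0)=0, fibo(1)=1, fibo(2)=1, fibo(3)=2, fibo(4)=3, fibo(5)=5, fibo(6)=8, fibo(7)=13, fibo(8)=21, fibo(9)=34
= 34


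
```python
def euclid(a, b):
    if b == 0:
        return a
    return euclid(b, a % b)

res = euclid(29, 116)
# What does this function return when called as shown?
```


euclid(29, 116)
= euclid(116, 29 % 116) = euclid(116, 29)
= euclid(29, 116 % 29) = euclid(29, 0)
b == 0, return a = 29


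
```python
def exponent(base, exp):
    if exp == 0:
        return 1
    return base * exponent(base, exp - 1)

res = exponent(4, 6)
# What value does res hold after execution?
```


exponent(4, 6)
= 4 * exponent(4, 5)
= 4 * 4 * exponent(4, 4)
= 4 * 4 * 4 * exponent(4, 3)
= 4 * 4 * 4 * 4 * exponent(4, 2)
= 4 * 4 * 4 * 4 * 4 * exponent(4, 1)
= 4 * 4 * 4 * 4 * 4 * 4 * exponent(4, 0)
= 4 * 4 * 4 * 4 * 4 * 4 * 1
= 4096


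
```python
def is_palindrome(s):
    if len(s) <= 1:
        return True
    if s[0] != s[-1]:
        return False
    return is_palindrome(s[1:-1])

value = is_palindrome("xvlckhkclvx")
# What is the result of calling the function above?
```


is_palindrome("xvlckhkclvx")
"xvlckhkclvx": s[0]='x' == s[-1]='x' -> is_palindrome("vlckhkclv")
"vlckhkclv": s[0]='v' == s[-1]='v' -> is_palindrome("lckhkcl")
"lckhkcl": s[0]='l' == s[-1]='l' -> is_palindrome("ckhkc")
"ckhkc": s[0]='c' == s[-1]='c' -> is_palindrome("khk")
"khk": s[0]='k' == s[-1]='k' -> is_palindrome("h")
"h": len <= 1 -> True
= True


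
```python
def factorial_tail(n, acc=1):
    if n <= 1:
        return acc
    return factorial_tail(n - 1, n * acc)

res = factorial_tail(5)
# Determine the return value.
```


factorial_tail(5, 1)
= factorial_tail(4, 5 * 1) = factorial_tail(4, 5)
= factorial_tail(3, 4 * 5) = factorial_tail(3, 20)
= factorial_tail(2, 3 * 20) = factorial_tail(2, 60)
= factorial_tail(1, 2 * 60) = factorial_tail(1, 120)
n <= 1, return acc = 120


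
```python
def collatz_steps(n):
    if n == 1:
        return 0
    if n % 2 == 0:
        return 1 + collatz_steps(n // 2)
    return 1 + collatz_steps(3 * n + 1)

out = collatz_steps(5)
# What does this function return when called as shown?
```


collatz_steps(5)
5 is odd -> 3*5+1 = 16 -> collatz_steps(16)
16 is even -> collatz_steps(8)
8 is even -> collatz_steps(4)
4 is even -> collatz_steps(2)
2 is even -> collatz_steps(1)
Reached 1 after 5 steps
= 5


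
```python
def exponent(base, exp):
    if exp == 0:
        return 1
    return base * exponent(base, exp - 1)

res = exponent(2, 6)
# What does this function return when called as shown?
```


exponent(2, 6)
= 2 * exponent(2, 5)
= 2 * 2 * exponent(2, 4)
= 2 * 2 * 2 * exponent(2, 3)
= 2 * 2 * 2 * 2 * exponent(2, 2)
= 2 * 2 * 2 * 2 * 2 * exponent(2, 1)
= 2 * 2 * 2 * 2 * 2 * 2 * exponent(2, 0)
= 2 * 2 * 2 * 2 * 2 * 2 * 1
= 64


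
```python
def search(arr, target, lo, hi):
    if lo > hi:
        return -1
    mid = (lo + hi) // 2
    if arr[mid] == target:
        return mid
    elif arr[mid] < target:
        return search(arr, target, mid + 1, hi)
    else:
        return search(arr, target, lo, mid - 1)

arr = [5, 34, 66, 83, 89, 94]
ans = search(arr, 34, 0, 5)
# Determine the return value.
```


search(arr, 34, 0, 5)
lo=0, hi=5, mid=2, arr[mid]=66
66 > 34, search left half
lo=0, hi=1, mid=0, arr[mid]=5
5 < 34, search right half
lo=1, hi=1, mid=1, arr[mid]=34
arr[1] == 34, found at index 1
= 1


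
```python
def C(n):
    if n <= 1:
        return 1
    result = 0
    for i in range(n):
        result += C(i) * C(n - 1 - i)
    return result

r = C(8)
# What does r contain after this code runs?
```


C(8)
= sum of C(i) * C(8-1-i) for i in 0..7
First compute sub-values bottom-up:
  C(0) = 1, C(1) = 1
  C(2) = 1*1 + 1*1 = 2
  C(3) = 1*2 + 1*1 + 2*1 = 5
  C(4) = 1*5 + 1*2 + 2*1 + 5*1 = 14
  C(5) = 1*14 + 1*5 + 2*2 + 5*1 + 14*1 = 42
  C(6) = 1*42 + 1*14 + 2*5 + 5*2 + 14*1 + 42*1 = 132
  C(7) = 1*132 + 1*42 + 2*14 + 5*5 + 14*2 + 42*1 + 132*1 = 429
Now C(8):
  C(0)*C(7) = 1*429 = 429
  C(1)*C(6) = 1*132 = 132
  C(2)*C(5) = 2*42 = 84
  C(3)*C(4) = 5*14 = 70
  C(4)*C(3) = 14*5 = 70
  C(5)*C(2) = 42*2 = 84
  C(6)*C(1) = 132*1 = 132
  C(7)*C(0) = 429*1 = 429
= 429 + 132 + 84 + 70 + 70 + 84 + 132 + 429
= 1430


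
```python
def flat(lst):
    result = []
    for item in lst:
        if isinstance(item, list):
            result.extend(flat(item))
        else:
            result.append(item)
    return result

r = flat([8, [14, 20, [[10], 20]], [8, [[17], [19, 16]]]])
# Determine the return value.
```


flat([8, [14, 20, [[10], 20]], [8, [[17], [19, 16]]]])
Processing each element:
  8 is not a list -> append 8
  [14, 20, [[10], 20]] is a list -> flat recursively -> [14, 20, 10, 20]
  [8, [[17], [19, 16]]] is a list -> flat recursively -> [8, 17, 19, 16]
= [8, 14, 20, 10, 20, 8, 17, 19, 16]


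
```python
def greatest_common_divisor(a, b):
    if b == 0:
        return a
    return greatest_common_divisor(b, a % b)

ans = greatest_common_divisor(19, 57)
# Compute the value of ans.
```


greatest_common_divisor(19, 57)
= greatest_common_divisor(57, 19 % 57) = greatest_common_divisor(57, 19)
= greatest_common_divisor(19, 57 % 19) = greatest_common_divisor(19, 0)
b == 0, return a = 19


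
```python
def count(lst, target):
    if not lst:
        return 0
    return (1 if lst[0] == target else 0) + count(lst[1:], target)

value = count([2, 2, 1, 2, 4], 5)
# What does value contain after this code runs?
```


count([2, 2, 1, 2, 4], 5)
lst[0]=2 != 5: 0 + count([2, 1, 2, 4], 5)
lst[0]=2 != 5: 0 + count([1, 2, 4], 5)
lst[0]=1 != 5: 0 + count([2, 4], 5)
lst[0]=2 != 5: 0 + count([4], 5)
lst[0]=4 != 5: 0 + count([], 5)
= 0


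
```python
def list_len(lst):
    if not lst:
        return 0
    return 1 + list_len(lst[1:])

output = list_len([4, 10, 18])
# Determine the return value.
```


list_len([4, 10, 18])
= 1 + list_len([10, 18])
= 1 + 1 + list_len([18])
= 1 + 1 + 1 + list_len([])
= 1 + 1 + 1 + 0
= 3


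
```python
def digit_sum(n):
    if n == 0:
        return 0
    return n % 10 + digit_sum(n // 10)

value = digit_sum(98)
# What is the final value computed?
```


digit_sum(98)
= 8 + digit_sum(9)
= 8 + 9 + digit_sum(0)
= 8 + 9 + 0
= 17


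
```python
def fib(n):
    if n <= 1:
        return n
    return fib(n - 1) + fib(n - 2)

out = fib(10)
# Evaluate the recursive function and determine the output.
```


fib(10)
= fib(9) + fib(8)
= (fib(8) + fib(7)) + fib(8)
Computing bottom-up: fib(0)=0, fib(1)=1, fib(2)=1, fib(3)=2, fib(4)=3, fib(5)=5, fib(6)=8, fib(7)=13, fib(8)=21, fib(9)=34, fib(10)=55
= 55


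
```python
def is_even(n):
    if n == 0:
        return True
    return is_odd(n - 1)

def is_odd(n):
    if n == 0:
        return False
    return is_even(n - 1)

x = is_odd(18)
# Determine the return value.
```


is_odd(18)
= is_even(17)
= is_odd(16)
= is_even(15)
= is_odd(14)
= is_even(13)
= is_odd(12)
= is_even(11)
= is_odd(10)
= is_even(9)
= is_odd(8)
= is_even(7)
= is_odd(6)
= is_even(5)
= is_odd(4)
= is_even(3)
= is_odd(2)
= is_even(1)
= is_odd(0)
n == 0: return False
= False


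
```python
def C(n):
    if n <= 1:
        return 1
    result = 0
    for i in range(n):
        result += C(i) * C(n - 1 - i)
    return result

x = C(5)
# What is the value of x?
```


C(5)
= sum of C(i) * C(5-1-i) for i in 0..4
First compute sub-values bottom-up:
  C(0) = 1, C(1) = 1
  C(2) = 1*1 + 1*1 = 2
  C(3) = 1*2 + 1*1 + 2*1 = 5
  C(4) = 1*5 + 1*2 + 2*1 + 5*1 = 14
Now C(5):
  C(0)*C(4) = 1*14 = 14
  C(1)*C(3) = 1*5 = 5
  C(2)*C(2) = 2*2 = 4
  C(3)*C(1) = 5*1 = 5
  C(4)*C(0) = 14*1 = 14
= 14 + 5 + 4 + 5 + 14
= 42


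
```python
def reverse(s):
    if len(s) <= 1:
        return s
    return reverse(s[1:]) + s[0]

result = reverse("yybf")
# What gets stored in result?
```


reverse("yybf")
= reverse("ybf") + "y"
= reverse("bf") + "y" + "y"
= reverse("f") + "b" + "y" + "y"
= "f" + "b" + "y" + "y"
= "fbyy"


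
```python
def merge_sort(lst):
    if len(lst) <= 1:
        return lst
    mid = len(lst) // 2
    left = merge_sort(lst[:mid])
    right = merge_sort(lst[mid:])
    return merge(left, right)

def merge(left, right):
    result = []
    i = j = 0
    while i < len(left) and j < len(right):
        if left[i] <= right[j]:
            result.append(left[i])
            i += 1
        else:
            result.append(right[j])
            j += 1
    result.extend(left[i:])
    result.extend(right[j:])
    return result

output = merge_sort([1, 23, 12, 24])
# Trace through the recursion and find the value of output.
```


merge_sort([1, 23, 12, 24])
Split into [1, 23] and [12, 24]
Left sorted: [1, 23]
Right sorted: [12, 24]
Merge [1, 23] and [12, 24]
= [1, 12, 23, 24]


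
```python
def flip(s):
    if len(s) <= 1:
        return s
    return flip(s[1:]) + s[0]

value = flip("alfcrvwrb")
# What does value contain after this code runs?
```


flip("alfcrvwrb")
= flip("lfcrvwrb") + "a"
= flip("fcrvwrb") + "l" + "a"
= flip("crvwrb") + "f" + "l" + "a"
= flip("rvwrb") + "c" + "f" + "l" + "a"
= flip("vwrb") + "r" + "c" + "f" + "l" + "a"
= flip("wrb") + "v" + "r" + "c" + "f" + "l" + "a"
= flip("rb") + "w" + "v" + "r" + "c" + "f" + "l" + "a"
= flip("b") + "r" + "w" + "v" + "r" + "c" + "f" + "l" + "a"
= "b" + "r" + "w" + "v" + "r" + "c" + "f" + "l" + "a"
= "brwvrcfla"


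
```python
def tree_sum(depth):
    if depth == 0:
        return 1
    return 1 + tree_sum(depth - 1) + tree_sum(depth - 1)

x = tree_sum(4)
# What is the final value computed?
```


tree_sum(4)
= 1 + tree_sum(3) + tree_sum(3)
= 1 + 2 * tree_sum(3)
tree_sum(k) = 2^(k+1) - 1
tree_sum(0) = 1
tree_sum(1) = 3
tree_sum(2) = 7
tree_sum(3) = 15
tree_sum(4) = 31
tree_sum(4) = 2^5 - 1 = 31


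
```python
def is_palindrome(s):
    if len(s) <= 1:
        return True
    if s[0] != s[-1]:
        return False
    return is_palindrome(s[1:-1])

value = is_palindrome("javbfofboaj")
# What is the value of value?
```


is_palindrome("javbfofboaj")
"javbfofboaj": s[0]='j' == s[-1]='j' -> is_palindrome("avbfofboa")
"avbfofboa": s[0]='a' == s[-1]='a' -> is_palindrome("vbfofbo")
"vbfofbo": s[0]='v' != s[-1]='o' -> False
= False


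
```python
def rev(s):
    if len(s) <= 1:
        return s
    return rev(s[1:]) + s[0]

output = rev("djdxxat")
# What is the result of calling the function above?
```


rev("djdxxat")
= rev("jdxxat") + "d"
= rev("dxxat") + "j" + "d"
= rev("xxat") + "d" + "j" + "d"
= rev("xat") + "x" + "d" + "j" + "d"
= rev("at") + "x" + "x" + "d" + "j" + "d"
= rev("t") + "a" + "x" + "x" + "d" + "j" + "d"
= "t" + "a" + "x" + "x" + "d" + "j" + "d"
= "taxxdjd"


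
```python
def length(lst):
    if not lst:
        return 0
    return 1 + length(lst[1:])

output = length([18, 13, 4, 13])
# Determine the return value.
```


length([18, 13, 4, 13])
= 1 + length([13, 4, 13])
= 1 + 1 + length([4, 13])
= 1 + 1 + 1 + length([13])
= 1 + 1 + 1 + 1 + length([])
= 1 + 1 + 1 + 1 + 0
= 4


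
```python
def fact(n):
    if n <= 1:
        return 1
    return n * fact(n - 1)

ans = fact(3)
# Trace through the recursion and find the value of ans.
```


fact(3)
= 3 * fact(2)
= 3 * 2 * fact(1)
= 3 * 2 * 1
= 6


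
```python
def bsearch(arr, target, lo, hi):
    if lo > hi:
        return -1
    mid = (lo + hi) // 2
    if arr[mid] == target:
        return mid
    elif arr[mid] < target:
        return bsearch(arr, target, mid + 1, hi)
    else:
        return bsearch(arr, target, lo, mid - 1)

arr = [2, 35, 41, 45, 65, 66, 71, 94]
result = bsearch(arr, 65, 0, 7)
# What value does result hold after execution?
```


bsearch(arr, 65, 0, 7)
lo=0, hi=7, mid=3, arr[mid]=45
45 < 65, search right half
lo=4, hi=7, mid=5, arr[mid]=66
66 > 65, search left half
lo=4, hi=4, mid=4, arr[mid]=65
arr[4] == 65, found at index 4
= 4


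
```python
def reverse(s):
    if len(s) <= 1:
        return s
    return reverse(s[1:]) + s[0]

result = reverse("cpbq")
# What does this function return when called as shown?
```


reverse("cpbq")
= reverse("pbq") + "c"
= reverse("bq") + "p" + "c"
= reverse("q") + "b" + "p" + "c"
= "q" + "b" + "p" + "c"
= "qbpc"


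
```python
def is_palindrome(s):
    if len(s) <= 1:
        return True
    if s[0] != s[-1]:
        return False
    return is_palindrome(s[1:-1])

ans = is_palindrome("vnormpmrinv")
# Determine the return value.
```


is_palindrome("vnormpmrinv")
"vnormpmrinv": s[0]='v' == s[-1]='v' -> is_palindrome("normpmrin")
"normpmrin": s[0]='n' == s[-1]='n' -> is_palindrome("ormpmri")
"ormpmri": s[0]='o' != s[-1]='i' -> False
= False


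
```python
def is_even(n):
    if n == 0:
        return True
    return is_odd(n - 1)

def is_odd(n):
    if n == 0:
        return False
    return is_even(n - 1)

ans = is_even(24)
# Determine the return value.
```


is_even(24)
= is_odd(23)
= is_even(22)
= is_odd(21)
= is_even(20)
= is_odd(19)
= is_even(18)
= is_odd(17)
= is_even(16)
= is_odd(15)
= is_even(14)
= is_odd(13)
= is_even(12)
= is_odd(11)
= is_even(10)
= is_odd(9)
= is_even(8)
= is_odd(7)
= is_even(6)
= is_odd(5)
= is_even(4)
= is_odd(3)
= is_even(2)
= is_odd(1)
= is_even(0)
n == 0: return True
= True


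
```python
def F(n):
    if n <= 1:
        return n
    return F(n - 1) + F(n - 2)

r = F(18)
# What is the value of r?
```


F(18)
= F(17) + F(16)
= (F(16) + F(15)) + F(16)
Computing bottom-up: F(0)=0, F(1)=1, F(2)=1, F(3)=2, F(4)=3, F(5)=5, F(6)=8, F(7)=13, F(8)=21, F(9)=34, F(10)=55, F(11)=89, F(12)=144, F(13)=233, F(14)=377, F(15)=610, F(16)=987, F(17)=1597, F(18)=2584
= 2584


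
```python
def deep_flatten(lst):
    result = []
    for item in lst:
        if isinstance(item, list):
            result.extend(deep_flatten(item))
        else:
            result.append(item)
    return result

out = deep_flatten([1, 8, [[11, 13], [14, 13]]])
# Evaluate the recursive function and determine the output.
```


deep_flatten([1, 8, [[11, 13], [14, 13]]])
Processing each element:
  1 is not a list -> append 1
  8 is not a list -> append 8
  [[11, 13], [14, 13]] is a list -> deep_flatten recursively -> [11, 13, 14, 13]
= [1, 8, 11, 13, 14, 13]


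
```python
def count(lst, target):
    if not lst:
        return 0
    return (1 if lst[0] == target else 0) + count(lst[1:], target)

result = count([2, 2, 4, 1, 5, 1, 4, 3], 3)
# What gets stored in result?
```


count([2, 2, 4, 1, 5, 1, 4, 3], 3)
lst[0]=2 != 3: 0 + count([2, 4, 1, 5, 1, 4, 3], 3)
lst[0]=2 != 3: 0 + count([4, 1, 5, 1, 4, 3], 3)
lst[0]=4 != 3: 0 + count([1, 5, 1, 4, 3], 3)
lst[0]=1 != 3: 0 + count([5, 1, 4, 3], 3)
lst[0]=5 != 3: 0 + count([1, 4, 3], 3)
lst[0]=1 != 3: 0 + count([4, 3], 3)
lst[0]=4 != 3: 0 + count([3], 3)
lst[0]=3 == 3: 1 + count([], 3)
= 1


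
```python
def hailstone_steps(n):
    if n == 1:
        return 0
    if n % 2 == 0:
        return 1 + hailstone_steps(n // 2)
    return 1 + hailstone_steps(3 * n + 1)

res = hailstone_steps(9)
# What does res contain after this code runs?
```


hailstone_steps(9)
9 is odd -> 3*9+1 = 28 -> hailstone_steps(28)
28 is even -> hailstone_steps(14)
14 is even -> hailstone_steps(7)
7 is odd -> 3*7+1 = 22 -> hailstone_steps(22)
22 is even -> hailstone_steps(11)
11 is odd -> 3*11+1 = 34 -> hailstone_steps(34)
34 is even -> hailstone_steps(17)
17 is odd -> 3*17+1 = 52 -> hailstone_steps(52)
52 is even -> hailstone_steps(26)
26 is even -> hailstone_steps(13)
13 is odd -> 3*13+1 = 40 -> hailstone_steps(40)
40 is even -> hailstone_steps(20)
20 is even -> hailstone_steps(10)
10 is even -> hailstone_steps(5)
5 is odd -> 3*5+1 = 16 -> hailstone_steps(16)
16 is even -> hailstone_steps(8)
8 is even -> hailstone_steps(4)
4 is even -> hailstone_steps(2)
2 is even -> hailstone_steps(1)
Reached 1 after 19 steps
= 19


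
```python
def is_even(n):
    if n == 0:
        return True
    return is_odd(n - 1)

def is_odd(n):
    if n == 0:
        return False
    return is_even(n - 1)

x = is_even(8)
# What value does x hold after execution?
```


is_even(8)
= is_odd(7)
= is_even(6)
= is_odd(5)
= is_even(4)
= is_odd(3)
= is_even(2)
= is_odd(1)
= is_even(0)
n == 0: return True
= True


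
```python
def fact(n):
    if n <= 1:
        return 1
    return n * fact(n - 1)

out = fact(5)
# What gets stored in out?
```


fact(5)
= 5 * fact(4)
= 5 * 4 * fact(3)
= 5 * 4 * 3 * fact(2)
= 5 * 4 * 3 * 2 * fact(1)
= 5 * 4 * 3 * 2 * 1
= 120


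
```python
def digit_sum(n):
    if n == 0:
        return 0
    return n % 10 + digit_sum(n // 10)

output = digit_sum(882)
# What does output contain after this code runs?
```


digit_sum(882)
= 2 + digit_sum(88)
= 2 + 8 + digit_sum(8)
= 2 + 8 + 8 + digit_sum(0)
= 2 + 8 + 8 + 0
= 18


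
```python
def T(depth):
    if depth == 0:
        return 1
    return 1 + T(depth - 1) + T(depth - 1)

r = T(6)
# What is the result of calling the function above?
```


T(6)
= 1 + T(5) + T(5)
= 1 + 2 * T(5)
T(k) = 2^(k+1) - 1
T(0) = 1
T(1) = 3
T(2) = 7
T(3) = 15
T(4) = 31
T(6) = 2^7 - 1 = 127


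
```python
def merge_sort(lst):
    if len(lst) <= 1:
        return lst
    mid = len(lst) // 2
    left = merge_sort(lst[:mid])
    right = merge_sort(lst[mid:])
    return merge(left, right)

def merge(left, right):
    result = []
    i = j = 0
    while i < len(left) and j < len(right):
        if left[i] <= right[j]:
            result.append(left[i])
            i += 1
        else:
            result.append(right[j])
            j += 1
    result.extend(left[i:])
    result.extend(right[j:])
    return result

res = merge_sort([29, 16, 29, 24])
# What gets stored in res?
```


merge_sort([29, 16, 29, 24])
Split into [29, 16] and [29, 24]
Left sorted: [16, 29]
Right sorted: [24, 29]
Merge [16, 29] and [24, 29]
= [16, 24, 29, 29]


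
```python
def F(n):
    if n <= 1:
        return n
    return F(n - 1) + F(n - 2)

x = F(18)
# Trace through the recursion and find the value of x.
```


F(18)
= F(17) + F(16)
= (F(16) + F(15)) + F(16)
Computing bottom-up: F(0)=0, F(1)=1, F(2)=1, F(3)=2, F(4)=3, F(5)=5, F(6)=8, F(7)=13, F(8)=21, F(9)=34, F(10)=55, F(11)=89, F(12)=144, F(13)=233, F(14)=377, F(15)=610, F(16)=987, F(17)=1597, F(18)=2584
= 2584


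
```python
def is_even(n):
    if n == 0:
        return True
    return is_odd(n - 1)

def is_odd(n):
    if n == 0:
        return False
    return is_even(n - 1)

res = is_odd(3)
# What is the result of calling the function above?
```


is_odd(3)
= is_even(2)
= is_odd(1)
= is_even(0)
n == 0: return True
= True


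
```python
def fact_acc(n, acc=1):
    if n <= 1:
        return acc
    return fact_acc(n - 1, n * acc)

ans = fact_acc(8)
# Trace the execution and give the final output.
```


fact_acc(8, 1)
= fact_acc(7, 8 * 1) = fact_acc(7, 8)
= fact_acc(6, 7 * 8) = fact_acc(6, 56)
= fact_acc(5, 6 * 56) = fact_acc(5, 336)
= fact_acc(4, 5 * 336) = fact_acc(4, 1680)
= fact_acc(3, 4 * 1680) = fact_acc(3, 6720)
= fact_acc(2, 3 * 6720) = fact_acc(2, 20160)
= fact_acc(1, 2 * 20160) = fact_acc(1, 40320)
n <= 1, return acc = 40320


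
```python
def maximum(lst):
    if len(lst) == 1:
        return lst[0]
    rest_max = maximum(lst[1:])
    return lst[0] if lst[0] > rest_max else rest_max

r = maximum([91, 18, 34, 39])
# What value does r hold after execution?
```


maximum([91, 18, 34, 39])
= compare 91 with maximum([18, 34, 39])
= compare 18 with maximum([34, 39])
= compare 34 with maximum([39])
Base: maximum([39]) = 39
compare 34 with 39: max = 39
compare 18 with 39: max = 39
compare 91 with 39: max = 91
= 91


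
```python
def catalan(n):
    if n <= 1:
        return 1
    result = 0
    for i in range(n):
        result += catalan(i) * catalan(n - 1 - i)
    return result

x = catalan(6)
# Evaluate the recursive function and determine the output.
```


catalan(6)
= sum of catalan(i) * catalan(6-1-i) for i in 0..5
First compute sub-values bottom-up:
  catalan(0) = 1, catalan(1) = 1
  catalan(2) = 1*1 + 1*1 = 2
  catalan(3) = 1*2 + 1*1 + 2*1 = 5
  catalan(4) = 1*5 + 1*2 + 2*1 + 5*1 = 14
  catalan(5) = 1*14 + 1*5 + 2*2 + 5*1 + 14*1 = 42
Now catalan(6):
  catalan(0)*catalan(5) = 1*42 = 42
  catalan(1)*catalan(4) = 1*14 = 14
  catalan(2)*catalan(3) = 2*5 = 10
  catalan(3)*catalan(2) = 5*2 = 10
  catalan(4)*catalan(1) = 14*1 = 14
  catalan(5)*catalan(0) = 42*1 = 42
= 42 + 14 + 10 + 10 + 14 + 42
= 132
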